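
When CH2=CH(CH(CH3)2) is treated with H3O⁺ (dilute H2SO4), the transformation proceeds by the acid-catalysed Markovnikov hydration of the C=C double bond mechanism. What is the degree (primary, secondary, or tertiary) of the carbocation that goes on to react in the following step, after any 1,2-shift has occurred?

tertiary

Step 1: Protonation of the alkene by H3O⁺: the π bond acts as the nucleophile and picks up H⁺, giving the more stable (Markovnikov) secondary carbocation. H2O is released.
Step 2: Carbocation rearrangement: a 1,2-hydride shift from the adjacent isopropyl carbon converts the initially-formed secondary cation into the more stable tertiary cation.
The cation rearranges from secondary to tertiary via a 1,2-hydride shift from the adjacent isopropyl carbon; the tertiary cation is what reacts next.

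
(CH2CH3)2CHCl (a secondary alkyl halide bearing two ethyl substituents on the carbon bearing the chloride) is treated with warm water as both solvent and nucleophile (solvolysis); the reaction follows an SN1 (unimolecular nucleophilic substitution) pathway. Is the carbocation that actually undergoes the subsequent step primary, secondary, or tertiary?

secondary

Step 1: Rate-determining heterolysis of the C–Cl bond gives Cl⁻ and a secondary carbocation.
No single 1,2-shift to an adjacent carbon would give a more-substituted cation, so no rearrangement occurs.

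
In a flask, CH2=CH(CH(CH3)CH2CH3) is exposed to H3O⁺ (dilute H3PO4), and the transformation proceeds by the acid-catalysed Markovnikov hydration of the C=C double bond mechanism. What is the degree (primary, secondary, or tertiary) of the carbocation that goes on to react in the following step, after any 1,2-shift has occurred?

tertiary

Step 1: Protonation of the alkene by H3O⁺: the π bond acts as the nucleophile and picks up H⁺, giving the more stable (Markovnikov) secondary carbocation. H2O is released.
Step 2: A 1,2-hydride shift from the adjacent sec-butyl carbon moves the positive charge from the secondary centre to an adjacent carbon, generating a more stable tertiary carbocation.
The cation rearranges from secondary to tertiary via a 1,2-hydride shift from the adjacent sec-butyl carbon; the tertiary cation is what reacts next.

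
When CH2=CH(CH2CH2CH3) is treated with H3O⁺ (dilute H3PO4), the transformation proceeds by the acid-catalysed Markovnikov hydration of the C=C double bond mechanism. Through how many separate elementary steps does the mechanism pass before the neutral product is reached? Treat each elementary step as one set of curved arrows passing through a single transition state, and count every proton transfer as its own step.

3

Step 1: Protonation of the alkene by H3O⁺: the π bond acts as the nucleophile and picks up H⁺, giving the more stable (Markovnikov) secondary carbocation. H2O is released.
(No 1,2-shift: no single shift to an adjacent carbon would give a more stable cation.)
Step 2: Water acts as the nucleophile: an oxygen lone pair bonds to the cationic carbon, giving an oxonium-ion intermediate.
Step 3: Deprotonation of the oxonium ion by a water molecule delivers the neutral alcohol and regenerates the acid catalyst.
Total: 3 elementary steps.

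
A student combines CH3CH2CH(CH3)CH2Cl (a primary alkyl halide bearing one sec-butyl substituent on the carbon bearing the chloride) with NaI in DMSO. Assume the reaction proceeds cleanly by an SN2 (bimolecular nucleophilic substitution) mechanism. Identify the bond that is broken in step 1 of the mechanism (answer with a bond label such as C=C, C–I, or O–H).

Step 1: Backside attack by I⁻ on the carbon bearing the chloride: the new C–I bond forms as the C–Cl bond breaks, with Walden inversion at carbon.
The bond broken in this step is the C–Cl bond.

C–Cl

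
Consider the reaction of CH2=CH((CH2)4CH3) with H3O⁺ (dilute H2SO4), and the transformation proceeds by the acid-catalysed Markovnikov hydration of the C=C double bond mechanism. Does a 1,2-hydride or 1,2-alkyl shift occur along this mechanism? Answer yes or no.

The first-formed carbocation is secondary.
No single 1,2-shift to an adjacent carbon would produce a more-substituted cation than the one already present, so no rearrangement occurs.

no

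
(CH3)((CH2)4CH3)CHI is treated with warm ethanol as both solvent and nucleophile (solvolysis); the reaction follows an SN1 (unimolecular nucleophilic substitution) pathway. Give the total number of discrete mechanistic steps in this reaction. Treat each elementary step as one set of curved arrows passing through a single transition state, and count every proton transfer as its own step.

3

Step 1: Ionisation: the C–I σ-bond cleaves heterolytically; both bonding electrons depart with I⁻, leaving a secondary carbocation at the α-carbon.
(No 1,2-shift: no single shift to an adjacent carbon would give a more stable cation.)
Step 2: A lone pair on the oxygen of CH3CH2OH attacks the carbocation, forming a new C–O σ-bond and an oxonium ion.
Step 3: A second solvent molecule removes the proton on oxygen, giving the neutral ether product.
Total: 3 elementary steps.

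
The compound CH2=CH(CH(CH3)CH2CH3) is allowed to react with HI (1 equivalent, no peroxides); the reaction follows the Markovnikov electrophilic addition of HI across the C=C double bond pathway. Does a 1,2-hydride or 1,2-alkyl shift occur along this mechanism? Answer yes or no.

The first-formed carbocation is secondary.
The adjacent sec-butyl carbon already bears 2 other carbon substituents and has a hydrogen to migrate; after a 1,2-hydride shift from that carbon the positive charge sits on a tertiary centre.
Tertiary is more stable than secondary, so the shift occurs.

yes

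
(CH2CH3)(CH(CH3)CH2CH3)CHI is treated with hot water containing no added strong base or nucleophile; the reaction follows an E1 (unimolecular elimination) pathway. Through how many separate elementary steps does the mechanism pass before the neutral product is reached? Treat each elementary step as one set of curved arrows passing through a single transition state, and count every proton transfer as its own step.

3

Step 1: The C–I bond breaks with both electrons going to the iodide; I⁻ leaves and a secondary carbocation remains.
Step 2: A 1,2-hydride shift from the adjacent sec-butyl carbon moves the positive charge from the secondary centre to an adjacent carbon, generating a more stable tertiary carbocation.
Step 3: A water molecule (solvent) deprotonates a β-carbon; as the C–H bond breaks, those electrons form the new alkene π bond.
Total: 3 elementary steps.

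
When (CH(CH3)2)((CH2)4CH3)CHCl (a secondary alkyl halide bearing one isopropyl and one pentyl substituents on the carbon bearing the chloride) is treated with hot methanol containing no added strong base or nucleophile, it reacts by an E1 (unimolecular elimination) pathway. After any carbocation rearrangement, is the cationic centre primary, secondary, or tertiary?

Step 1: The C–Cl bond breaks with both electrons going to the chloride; Cl⁻ leaves and a secondary carbocation remains.
Step 2: A 1,2-hydride shift from the adjacent isopropyl carbon moves the positive charge from the secondary centre to an adjacent carbon, generating a more stable tertiary carbocation.
The cation rearranges from secondary to tertiary via a 1,2-hydride shift from the adjacent isopropyl carbon; the tertiary cation is what reacts next.

tertiary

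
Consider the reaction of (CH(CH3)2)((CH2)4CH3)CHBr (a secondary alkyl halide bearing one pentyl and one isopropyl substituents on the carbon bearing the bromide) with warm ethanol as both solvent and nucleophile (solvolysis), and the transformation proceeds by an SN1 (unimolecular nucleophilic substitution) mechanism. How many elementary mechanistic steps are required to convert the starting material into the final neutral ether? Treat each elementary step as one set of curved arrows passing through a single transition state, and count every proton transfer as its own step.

Step 1: Ionisation: the C–Br σ-bond cleaves heterolytically; both bonding electrons depart with Br⁻, leaving a secondary carbocation at the α-carbon.
Step 2: A 1,2-hydride shift from the adjacent isopropyl carbon moves the positive charge from the secondary centre to an adjacent carbon, generating a more stable tertiary carbocation.
Step 3: A lone pair on the oxygen of CH3CH2OH attacks the carbocation, forming a new C–O σ-bond and an oxonium ion.
Step 4: Proton transfer from the O–H of the oxonium ion to a solvent molecule delivers the neutral ether.
Total: 4 elementary steps.

4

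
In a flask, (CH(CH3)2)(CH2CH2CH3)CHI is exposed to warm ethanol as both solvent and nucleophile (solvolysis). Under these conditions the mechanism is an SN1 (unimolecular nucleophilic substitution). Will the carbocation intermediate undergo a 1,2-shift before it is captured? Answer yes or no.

yes

The first-formed carbocation is secondary.
The adjacent isopropyl carbon already bears 2 other carbon substituents and has a hydrogen to migrate; after a 1,2-hydride shift from that carbon the positive charge sits on a tertiary centre.
Tertiary is more stable than secondary, so the shift occurs.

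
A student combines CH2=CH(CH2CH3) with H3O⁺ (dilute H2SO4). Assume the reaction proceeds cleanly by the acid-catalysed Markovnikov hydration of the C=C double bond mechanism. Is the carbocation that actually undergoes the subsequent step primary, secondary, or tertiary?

secondary

Step 1: Electrophilic addition begins with the π(C=C) electrons forming a bond to the proton of H3O⁺. Following Markovnikov's rule, the resulting cation is secondary. H2O is released.
No single 1,2-shift to an adjacent carbon would give a more-substituted cation, so no rearrangement occurs.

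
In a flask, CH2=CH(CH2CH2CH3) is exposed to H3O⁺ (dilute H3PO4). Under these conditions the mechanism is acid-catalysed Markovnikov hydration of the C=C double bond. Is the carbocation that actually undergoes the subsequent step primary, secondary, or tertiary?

Step 1: The π electrons of the C=C bond attack a proton of H3O⁺; Markovnikov addition places the new C–H on the less-substituted alkene carbon, so the positive charge ends up on the more-substituted carbon — a secondary carbocation. H2O is released.
No single 1,2-shift to an adjacent carbon would give a more-substituted cation, so no rearrangement occurs.

secondary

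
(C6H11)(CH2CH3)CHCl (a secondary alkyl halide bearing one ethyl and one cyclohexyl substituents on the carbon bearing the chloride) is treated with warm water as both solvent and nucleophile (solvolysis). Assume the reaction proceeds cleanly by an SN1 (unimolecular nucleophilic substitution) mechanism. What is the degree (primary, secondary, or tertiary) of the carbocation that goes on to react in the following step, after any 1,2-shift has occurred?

Step 1: The C–Cl bond breaks with both electrons going to the chloride; Cl⁻ leaves and a secondary carbocation remains.
Step 2: A 1,2-hydride shift from the adjacent cyclohexyl carbon moves the positive charge from the secondary centre to an adjacent carbon, generating a more stable tertiary carbocation.
The cation rearranges from secondary to tertiary via a 1,2-hydride shift from the adjacent cyclohexyl carbon; the tertiary cation is what reacts next.

tertiary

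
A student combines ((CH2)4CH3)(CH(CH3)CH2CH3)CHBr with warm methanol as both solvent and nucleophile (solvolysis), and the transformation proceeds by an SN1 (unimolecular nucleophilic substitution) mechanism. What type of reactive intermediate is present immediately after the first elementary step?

Step 1: Unassisted departure of Br⁻ (taking the C–Br bonding pair) generates a secondary carbocation.
After step 1 the species present is a secondary carbocation.

secondary carbocation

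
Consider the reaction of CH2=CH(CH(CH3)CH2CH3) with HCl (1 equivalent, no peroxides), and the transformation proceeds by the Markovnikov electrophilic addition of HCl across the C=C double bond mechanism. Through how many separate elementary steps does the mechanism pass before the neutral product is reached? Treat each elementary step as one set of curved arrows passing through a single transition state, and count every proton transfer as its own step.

Step 1: Electrophilic addition begins with the π(C=C) electrons forming a bond to the proton of HCl. Following Markovnikov's rule, the resulting cation is secondary. The H–Cl bond breaks heterolytically, releasing Cl⁻.
Step 2: Carbocation rearrangement: a 1,2-hydride shift from the adjacent sec-butyl carbon converts the initially-formed secondary cation into the more stable tertiary cation.
Step 3: The Cl⁻ anion donates a lone pair to the carbocation, forming the new C–Cl σ-bond and giving the neutral alkyl halide.
Total: 3 elementary steps.

3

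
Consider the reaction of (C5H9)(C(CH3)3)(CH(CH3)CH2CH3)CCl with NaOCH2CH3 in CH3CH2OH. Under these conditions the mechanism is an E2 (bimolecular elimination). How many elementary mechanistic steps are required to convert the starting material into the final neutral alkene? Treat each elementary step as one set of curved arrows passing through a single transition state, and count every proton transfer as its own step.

Step 1: Concerted anti-periplanar elimination: CH3CH2O⁻ abstracts a β-H while Cl⁻ leaves, and the C–H electrons become the new C=C π bond — all in a single transition state.
Total: 1 elementary step.

1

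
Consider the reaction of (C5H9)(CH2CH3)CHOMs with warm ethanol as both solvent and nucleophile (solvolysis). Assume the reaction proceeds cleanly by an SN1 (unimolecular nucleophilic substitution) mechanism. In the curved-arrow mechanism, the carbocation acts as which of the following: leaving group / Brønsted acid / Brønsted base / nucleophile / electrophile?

Step 3: A lone pair on the oxygen of CH3CH2OH attacks the carbocation, forming a new C–O σ-bond and an oxonium ion.
The carbocation accepts an electron pair into an empty or π* orbital — it is the electrophile.

electrophile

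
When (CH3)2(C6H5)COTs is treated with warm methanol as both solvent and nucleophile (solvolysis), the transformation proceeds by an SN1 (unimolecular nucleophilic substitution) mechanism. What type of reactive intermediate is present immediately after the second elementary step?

oxonium ion

Step 1: Rate-determining heterolysis of the C–O bond gives TsO⁻ and a tertiary carbocation.
Step 2: Nucleophilic capture: the oxygen of CH3OH bonds to the cationic carbon, producing an oxonium-ion intermediate.
After step 2 the species present is an oxonium ion.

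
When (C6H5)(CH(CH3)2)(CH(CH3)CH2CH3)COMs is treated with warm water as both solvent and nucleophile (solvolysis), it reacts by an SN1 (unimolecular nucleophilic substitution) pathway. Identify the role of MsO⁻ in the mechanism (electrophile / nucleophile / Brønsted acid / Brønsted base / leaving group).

leaving group

Step 1: Rate-determining heterolysis of the C–O bond gives MsO⁻ and a tertiary carbocation.
MsO⁻ departs with both electrons of the breaking σ-bond — that is the definition of a leaving group.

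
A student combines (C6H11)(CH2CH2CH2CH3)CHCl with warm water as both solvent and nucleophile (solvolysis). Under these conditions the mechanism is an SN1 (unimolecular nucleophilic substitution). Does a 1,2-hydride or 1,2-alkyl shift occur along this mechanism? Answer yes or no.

The first-formed carbocation is secondary.
The adjacent cyclohexyl carbon already bears 2 other carbon substituents and has a hydrogen to migrate; after a 1,2-hydride shift from that carbon the positive charge sits on a tertiary centre.
Tertiary is more stable than secondary, so the shift occurs.

yes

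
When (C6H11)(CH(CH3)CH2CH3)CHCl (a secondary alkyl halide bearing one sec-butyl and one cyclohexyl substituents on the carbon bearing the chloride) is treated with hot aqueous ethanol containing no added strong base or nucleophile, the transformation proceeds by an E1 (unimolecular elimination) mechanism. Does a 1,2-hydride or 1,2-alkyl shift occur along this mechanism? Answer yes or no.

The first-formed carbocation is secondary.
The adjacent sec-butyl carbon already bears 2 other carbon substituents and has a hydrogen to migrate; after a 1,2-hydride shift from that carbon the positive charge sits on a tertiary centre.
Tertiary is more stable than secondary, so the shift occurs.

yes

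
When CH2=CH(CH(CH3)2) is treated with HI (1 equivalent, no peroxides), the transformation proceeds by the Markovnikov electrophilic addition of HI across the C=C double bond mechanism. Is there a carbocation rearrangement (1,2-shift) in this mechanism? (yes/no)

The first-formed carbocation is secondary.
The adjacent isopropyl carbon already bears 2 other carbon substituents and has a hydrogen to migrate; after a 1,2-hydride shift from that carbon the positive charge sits on a tertiary centre.
Tertiary is more stable than secondary, so the shift occurs.

yes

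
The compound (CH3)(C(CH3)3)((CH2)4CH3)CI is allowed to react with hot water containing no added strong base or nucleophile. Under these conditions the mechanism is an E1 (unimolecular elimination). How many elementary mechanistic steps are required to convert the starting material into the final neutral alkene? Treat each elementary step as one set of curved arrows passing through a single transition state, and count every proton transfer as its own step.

2

Step 1: The C–I bond breaks with both electrons going to the iodide; I⁻ leaves and a tertiary carbocation remains.
(No 1,2-shift: no single shift to an adjacent carbon would give a more stable cation.)
Step 2: A water molecule (solvent) deprotonates a β-carbon; as the C–H bond breaks, those electrons form the new alkene π bond.
Total: 2 elementary steps.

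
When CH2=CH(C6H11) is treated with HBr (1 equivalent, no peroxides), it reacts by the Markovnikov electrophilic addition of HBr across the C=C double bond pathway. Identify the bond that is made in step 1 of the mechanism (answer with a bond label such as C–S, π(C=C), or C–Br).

Step 1: Protonation of the alkene by HBr: the π bond acts as the nucleophile and picks up H⁺, giving the more stable (Markovnikov) secondary carbocation. The H–Br bond breaks heterolytically, releasing Br⁻.
The bond formed in this step is the C–H bond.

C–H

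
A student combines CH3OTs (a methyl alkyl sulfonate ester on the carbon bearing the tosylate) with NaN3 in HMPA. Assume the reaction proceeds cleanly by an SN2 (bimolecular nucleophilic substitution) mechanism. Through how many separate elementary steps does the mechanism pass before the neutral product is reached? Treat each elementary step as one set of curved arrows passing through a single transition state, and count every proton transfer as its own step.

Step 1: The azide nucleophile donates a lone pair from N to the α-carbon in a backside attack; simultaneously the C–O σ-bond breaks and both of its electrons leave with TsO⁻. One concerted step with inversion of configuration.
Total: 1 elementary step.

1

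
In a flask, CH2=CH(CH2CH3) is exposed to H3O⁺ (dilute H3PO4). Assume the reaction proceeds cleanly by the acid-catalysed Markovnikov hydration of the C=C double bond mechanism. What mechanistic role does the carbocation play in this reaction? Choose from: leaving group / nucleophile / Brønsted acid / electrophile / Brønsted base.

electrophile

Step 2: Water acts as the nucleophile: an oxygen lone pair bonds to the cationic carbon, giving an oxonium-ion intermediate.
The carbocation accepts an electron pair into an empty or π* orbital — it is the electrophile.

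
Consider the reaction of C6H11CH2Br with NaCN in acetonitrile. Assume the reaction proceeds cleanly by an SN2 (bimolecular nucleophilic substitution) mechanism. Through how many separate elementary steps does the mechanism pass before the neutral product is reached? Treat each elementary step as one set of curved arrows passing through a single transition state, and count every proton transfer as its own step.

Step 1: CN⁻ attacks the back face of the α-carbon while Br⁻ departs with the C–Br bonding pair — a single concerted displacement through a pentacoordinate transition state.
Total: 1 elementary step.

1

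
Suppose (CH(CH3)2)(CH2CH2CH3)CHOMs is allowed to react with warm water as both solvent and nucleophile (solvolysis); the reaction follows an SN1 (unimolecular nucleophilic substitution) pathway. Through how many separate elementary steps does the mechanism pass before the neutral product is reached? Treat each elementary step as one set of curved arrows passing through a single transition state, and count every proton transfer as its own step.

4

Step 1: Rate-determining heterolysis of the C–O bond gives MsO⁻ and a secondary carbocation.
Step 2: A hydride (H with its bonding pair) migrates from the adjacent isopropyl carbon to the cationic centre — a 1,2-hydride shift — upgrading the secondary cation to a tertiary one.
Step 3: A lone pair on the oxygen of H2O attacks the carbocation, forming a new C–O σ-bond and an oxonium ion.
Step 4: A second solvent molecule removes the proton on oxygen, giving the neutral alcohol product.
Total: 4 elementary steps.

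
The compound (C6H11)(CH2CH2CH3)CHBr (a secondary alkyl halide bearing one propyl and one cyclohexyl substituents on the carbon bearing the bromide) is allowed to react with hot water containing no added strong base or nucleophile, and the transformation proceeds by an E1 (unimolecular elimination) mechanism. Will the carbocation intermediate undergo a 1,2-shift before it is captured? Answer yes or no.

The first-formed carbocation is secondary.
The adjacent cyclohexyl carbon already bears 2 other carbon substituents and has a hydrogen to migrate; after a 1,2-hydride shift from that carbon the positive charge sits on a tertiary centre.
Tertiary is more stable than secondary, so the shift occurs.

yes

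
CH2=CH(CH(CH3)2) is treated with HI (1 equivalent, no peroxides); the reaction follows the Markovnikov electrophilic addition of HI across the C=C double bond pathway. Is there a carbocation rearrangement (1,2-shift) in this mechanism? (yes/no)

yes

The first-formed carbocation is secondary.
The adjacent isopropyl carbon already bears 2 other carbon substituents and has a hydrogen to migrate; after a 1,2-hydride shift from that carbon the positive charge sits on a tertiary centre.
Tertiary is more stable than secondary, so the shift occurs.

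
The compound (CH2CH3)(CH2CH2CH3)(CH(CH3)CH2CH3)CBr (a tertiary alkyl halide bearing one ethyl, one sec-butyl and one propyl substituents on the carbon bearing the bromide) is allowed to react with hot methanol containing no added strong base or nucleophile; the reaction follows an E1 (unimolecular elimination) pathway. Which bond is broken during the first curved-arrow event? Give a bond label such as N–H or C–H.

Step 1: Unassisted departure of Br⁻ (taking the C–Br bonding pair) generates a tertiary carbocation.
The bond broken in this step is the C–Br bond.

C–Br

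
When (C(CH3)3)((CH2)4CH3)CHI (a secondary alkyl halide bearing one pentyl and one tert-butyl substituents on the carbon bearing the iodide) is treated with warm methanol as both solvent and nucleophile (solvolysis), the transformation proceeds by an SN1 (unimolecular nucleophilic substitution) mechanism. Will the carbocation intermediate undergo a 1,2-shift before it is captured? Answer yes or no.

The first-formed carbocation is secondary.
The adjacent tert-butyl carbon has no hydrogen but bears methyl groups; migration of one methyl with its bonding pair (a 1,2-methyl shift) places the charge on a tertiary centre.
Tertiary is more stable than secondary, so the shift occurs.

yes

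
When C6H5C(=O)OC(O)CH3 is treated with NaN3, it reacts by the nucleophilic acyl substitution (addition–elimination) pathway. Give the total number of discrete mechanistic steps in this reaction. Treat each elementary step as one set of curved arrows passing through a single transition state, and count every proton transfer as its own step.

2

Step 1: A lone pair on the N of N3⁻ attacks the electrophilic acyl carbon; the π(C=O) electrons move onto oxygen, giving a tetrahedral intermediate.
Step 2: Collapse of the tetrahedral intermediate: the alkoxide oxygen pushes its lone pair back to re-form C=O while CH3CO2⁻ leaves.
Total: 2 elementary steps.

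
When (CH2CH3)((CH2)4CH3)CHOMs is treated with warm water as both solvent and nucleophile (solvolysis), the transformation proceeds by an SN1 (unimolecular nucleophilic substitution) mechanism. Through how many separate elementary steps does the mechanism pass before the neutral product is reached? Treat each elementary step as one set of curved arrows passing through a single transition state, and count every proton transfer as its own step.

Step 1: Ionisation: the C–O σ-bond cleaves heterolytically; both bonding electrons depart with MsO⁻, leaving a secondary carbocation at the α-carbon.
(No 1,2-shift: no single shift to an adjacent carbon would give a more stable cation.)
Step 2: H2O donates an oxygen lone pair into the empty p orbital of the cation, giving a protonated alcohol (an oxonium ion).
Step 3: Deprotonation of the oxonium oxygen by solvent water yields the neutral alcohol.
Total: 3 elementary steps.

3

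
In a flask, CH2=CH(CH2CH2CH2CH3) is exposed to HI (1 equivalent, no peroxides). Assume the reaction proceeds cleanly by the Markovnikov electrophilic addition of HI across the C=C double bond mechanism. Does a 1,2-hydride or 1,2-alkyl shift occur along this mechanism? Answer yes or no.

no

The first-formed carbocation is secondary.
No single 1,2-shift to an adjacent carbon would produce a more-substituted cation than the one already present, so no rearrangement occurs.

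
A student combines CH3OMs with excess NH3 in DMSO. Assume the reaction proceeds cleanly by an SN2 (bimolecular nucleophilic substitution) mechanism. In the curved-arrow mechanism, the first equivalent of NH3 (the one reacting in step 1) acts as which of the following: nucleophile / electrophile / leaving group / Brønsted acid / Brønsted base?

nucleophile

Step 1: A lone pair on the N of NH3 attacks the α-carbon from the back side while the C–O bond breaks; both bonding electrons leave with MsO⁻. The product of this concerted step is an alkylammonium ion.
The first equivalent of NH3 (the one reacting in step 1) donates an electron pair to form a new σ-bond to carbon — it is the nucleophile.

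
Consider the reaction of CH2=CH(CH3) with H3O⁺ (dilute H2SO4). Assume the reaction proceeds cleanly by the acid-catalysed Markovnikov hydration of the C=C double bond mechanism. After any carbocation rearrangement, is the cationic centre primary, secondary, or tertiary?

Step 1: The π electrons of the C=C bond attack a proton of H3O⁺; Markovnikov addition places the new C–H on the less-substituted alkene carbon, so the positive charge ends up on the more-substituted carbon — a secondary carbocation. H2O is released.
No single 1,2-shift to an adjacent carbon would give a more-substituted cation, so no rearrangement occurs.

secondary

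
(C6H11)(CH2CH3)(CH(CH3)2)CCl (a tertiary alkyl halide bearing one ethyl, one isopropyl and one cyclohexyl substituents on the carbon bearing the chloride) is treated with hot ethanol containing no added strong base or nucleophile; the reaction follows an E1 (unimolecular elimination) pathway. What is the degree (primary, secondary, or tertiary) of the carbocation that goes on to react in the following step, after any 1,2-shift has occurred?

tertiary

Step 1: Unassisted departure of Cl⁻ (taking the C–Cl bonding pair) generates a tertiary carbocation.
No single 1,2-shift to an adjacent carbon would give a more-substituted cation, so no rearrangement occurs.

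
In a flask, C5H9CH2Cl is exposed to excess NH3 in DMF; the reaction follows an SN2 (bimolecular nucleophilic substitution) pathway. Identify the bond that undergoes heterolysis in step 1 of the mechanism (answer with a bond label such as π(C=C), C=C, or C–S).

C–Cl

Step 1: A lone pair on the N of NH3 attacks the α-carbon from the back side while the C–Cl bond breaks; both bonding electrons leave with Cl⁻. The product of this concerted step is an alkylammonium ion.
The bond broken in this step is the C–Cl bond.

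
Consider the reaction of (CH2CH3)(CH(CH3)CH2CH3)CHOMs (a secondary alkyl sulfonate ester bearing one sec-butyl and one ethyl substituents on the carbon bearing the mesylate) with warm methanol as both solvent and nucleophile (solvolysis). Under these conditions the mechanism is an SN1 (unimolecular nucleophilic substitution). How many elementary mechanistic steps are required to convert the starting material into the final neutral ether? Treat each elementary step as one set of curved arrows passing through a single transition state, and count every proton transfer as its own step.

Step 1: Ionisation: the C–O σ-bond cleaves heterolytically; both bonding electrons depart with MsO⁻, leaving a secondary carbocation at the α-carbon.
Step 2: A hydride (H with its bonding pair) migrates from the adjacent sec-butyl carbon to the cationic centre — a 1,2-hydride shift — upgrading the secondary cation to a tertiary one.
Step 3: CH3OH donates an oxygen lone pair into the empty p orbital of the cation, giving a protonated ether (an oxonium ion).
Step 4: Proton transfer from the O–H of the oxonium ion to a solvent molecule delivers the neutral ether.
Total: 4 elementary steps.

4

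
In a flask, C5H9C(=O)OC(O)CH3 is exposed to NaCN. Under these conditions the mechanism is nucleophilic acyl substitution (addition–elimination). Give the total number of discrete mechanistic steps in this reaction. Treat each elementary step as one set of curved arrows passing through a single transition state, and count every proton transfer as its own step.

2

Step 1: A lone pair on the C of CN⁻ attacks the electrophilic acyl carbon; the π(C=O) electrons move onto oxygen, giving a tetrahedral intermediate.
Step 2: Elimination step: re-formation of the carbonyl π bond drives out CH3CO2⁻, giving the new acyl compound.
Total: 2 elementary steps.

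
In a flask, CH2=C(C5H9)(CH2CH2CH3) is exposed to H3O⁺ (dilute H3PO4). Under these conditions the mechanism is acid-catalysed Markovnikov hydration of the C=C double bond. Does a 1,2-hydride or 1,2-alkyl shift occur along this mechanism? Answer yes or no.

The first-formed carbocation is tertiary.
No single 1,2-shift to an adjacent carbon would produce a more-substituted cation than the one already present, so no rearrangement occurs.

no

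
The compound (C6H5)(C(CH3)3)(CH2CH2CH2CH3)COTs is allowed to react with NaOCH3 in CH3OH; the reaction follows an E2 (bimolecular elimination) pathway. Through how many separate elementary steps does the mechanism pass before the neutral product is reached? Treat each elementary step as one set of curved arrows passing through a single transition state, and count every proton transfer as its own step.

Step 1: Concerted anti-periplanar elimination: CH3O⁻ abstracts a β-H while TsO⁻ leaves, and the C–H electrons become the new C=C π bond — all in a single transition state.
Total: 1 elementary step.

1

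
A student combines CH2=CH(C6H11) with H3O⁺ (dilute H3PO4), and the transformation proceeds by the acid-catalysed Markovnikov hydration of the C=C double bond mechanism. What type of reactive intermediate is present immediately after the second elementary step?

Step 1: The π electrons of the C=C bond attack a proton of H3O⁺; Markovnikov addition places the new C–H on the less-substituted alkene carbon, so the positive charge ends up on the more-substituted carbon — a secondary carbocation. H2O is released.
Step 2: A 1,2-hydride shift from the adjacent cyclohexyl carbon moves the positive charge from the secondary centre to an adjacent carbon, generating a more stable tertiary carbocation.
After step 2 the species present is a tertiary carbocation.

tertiary carbocation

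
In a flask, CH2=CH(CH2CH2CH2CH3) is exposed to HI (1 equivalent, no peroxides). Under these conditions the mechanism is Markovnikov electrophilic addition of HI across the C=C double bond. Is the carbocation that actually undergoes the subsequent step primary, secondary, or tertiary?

Step 1: The π electrons of the C=C bond attack a proton of HI; Markovnikov addition places the new C–H on the less-substituted alkene carbon, so the positive charge ends up on the more-substituted carbon — a secondary carbocation. The H–I bond breaks heterolytically, releasing I⁻.
No single 1,2-shift to an adjacent carbon would give a more-substituted cation, so no rearrangement occurs.

secondary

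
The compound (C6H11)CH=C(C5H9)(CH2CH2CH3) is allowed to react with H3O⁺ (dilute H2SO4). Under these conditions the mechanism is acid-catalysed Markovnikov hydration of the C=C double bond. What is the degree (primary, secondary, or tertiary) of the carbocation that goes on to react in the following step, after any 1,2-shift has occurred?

tertiary

Step 1: Electrophilic addition begins with the π(C=C) electrons forming a bond to the proton of H3O⁺. Following Markovnikov's rule, the resulting cation is tertiary. H2O is released.
No single 1,2-shift to an adjacent carbon would give a more-substituted cation, so no rearrangement occurs.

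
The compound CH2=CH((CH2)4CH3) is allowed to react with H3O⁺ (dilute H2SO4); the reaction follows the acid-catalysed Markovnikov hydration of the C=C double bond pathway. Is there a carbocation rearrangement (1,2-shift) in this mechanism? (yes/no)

The first-formed carbocation is secondary.
No single 1,2-shift to an adjacent carbon would produce a more-substituted cation than the one already present, so no rearrangement occurs.

no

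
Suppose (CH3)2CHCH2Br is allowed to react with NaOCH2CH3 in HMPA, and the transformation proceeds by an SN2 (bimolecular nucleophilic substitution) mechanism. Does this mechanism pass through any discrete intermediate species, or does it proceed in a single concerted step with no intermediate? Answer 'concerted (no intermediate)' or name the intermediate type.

concerted (no intermediate)

CH3CH2O⁻ attacks the back face of the α-carbon while Br⁻ departs with the C–Br bonding pair — a single concerted displacement through a pentacoordinate transition state.
All bond changes occur in one transition state; no discrete intermediate is formed.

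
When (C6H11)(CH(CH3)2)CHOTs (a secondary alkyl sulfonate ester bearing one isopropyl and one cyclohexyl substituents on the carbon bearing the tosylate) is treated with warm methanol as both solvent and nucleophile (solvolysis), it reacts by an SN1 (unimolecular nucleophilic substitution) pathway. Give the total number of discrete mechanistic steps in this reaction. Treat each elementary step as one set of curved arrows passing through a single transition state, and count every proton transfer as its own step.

4

Step 1: The C–O bond breaks with both electrons going to the tosylate; TsO⁻ leaves and a secondary carbocation remains.
Step 2: Carbocation rearrangement: a 1,2-hydride shift from the adjacent isopropyl carbon converts the initially-formed secondary cation into the more stable tertiary cation.
Step 3: CH3OH donates an oxygen lone pair into the empty p orbital of the cation, giving a protonated ether (an oxonium ion).
Step 4: A second solvent molecule removes the proton on oxygen, giving the neutral ether product.
Total: 4 elementary steps.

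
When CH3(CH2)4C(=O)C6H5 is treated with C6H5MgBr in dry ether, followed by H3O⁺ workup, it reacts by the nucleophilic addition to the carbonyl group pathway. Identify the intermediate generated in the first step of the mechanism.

tetrahedral alkoxide intermediate

Step 1: A lone pair / filled orbital on the carbanion-like carbon of C6H5MgBr attacks the electrophilic carbonyl carbon; the π(C=O) electrons shift onto oxygen, producing a tetrahedral alkoxide intermediate.
After step 1 the species present is a tetrahedral alkoxide intermediate.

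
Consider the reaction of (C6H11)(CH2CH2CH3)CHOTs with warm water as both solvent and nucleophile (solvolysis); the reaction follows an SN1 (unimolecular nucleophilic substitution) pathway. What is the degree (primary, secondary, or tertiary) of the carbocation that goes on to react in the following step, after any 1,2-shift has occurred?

tertiary

Step 1: Rate-determining heterolysis of the C–O bond gives TsO⁻ and a secondary carbocation.
Step 2: A hydride (H with its bonding pair) migrates from the adjacent cyclohexyl carbon to the cationic centre — a 1,2-hydride shift — upgrading the secondary cation to a tertiary one.
The cation rearranges from secondary to tertiary via a 1,2-hydride shift from the adjacent cyclohexyl carbon; the tertiary cation is what reacts next.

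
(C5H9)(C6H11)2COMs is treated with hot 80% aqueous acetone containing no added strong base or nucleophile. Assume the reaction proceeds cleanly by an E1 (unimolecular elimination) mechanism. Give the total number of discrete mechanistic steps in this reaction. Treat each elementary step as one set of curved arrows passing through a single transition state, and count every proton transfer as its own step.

Step 1: Ionisation: the C–O σ-bond cleaves heterolytically; both bonding electrons depart with MsO⁻, leaving a tertiary carbocation at the α-carbon.
(No 1,2-shift: no single shift to an adjacent carbon would give a more stable cation.)
Step 2: A weak base (a water molecule from the solvent) removes a proton from a carbon adjacent to the cationic centre; the electrons of that C–H bond become the new π(C=C) bond, giving the alkene.
Total: 2 elementary steps.

2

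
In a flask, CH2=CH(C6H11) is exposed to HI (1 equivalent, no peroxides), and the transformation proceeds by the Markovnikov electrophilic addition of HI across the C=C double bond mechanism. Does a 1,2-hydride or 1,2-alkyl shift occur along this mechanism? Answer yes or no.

yes

The first-formed carbocation is secondary.
The adjacent cyclohexyl carbon already bears 2 other carbon substituents and has a hydrogen to migrate; after a 1,2-hydride shift from that carbon the positive charge sits on a tertiary centre.
Tertiary is more stable than secondary, so the shift occurs.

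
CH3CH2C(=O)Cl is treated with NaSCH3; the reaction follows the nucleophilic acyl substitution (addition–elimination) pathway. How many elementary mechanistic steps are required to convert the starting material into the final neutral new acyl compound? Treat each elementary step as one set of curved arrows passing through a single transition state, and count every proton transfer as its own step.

Step 1: Nucleophilic addition of CH3S⁻ to the acyl carbon breaks the π(C=O) bond and yields a tetrahedral, anionic intermediate.
Step 2: An oxygen lone pair re-forms the C=O π bond as the C–Cl σ-bond breaks; Cl⁻ is expelled.
Total: 2 elementary steps.

2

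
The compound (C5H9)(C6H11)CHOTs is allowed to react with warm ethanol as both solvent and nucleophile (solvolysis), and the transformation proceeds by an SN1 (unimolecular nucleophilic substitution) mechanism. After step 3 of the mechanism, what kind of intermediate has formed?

Step 1: Rate-determining heterolysis of the C–O bond gives TsO⁻ and a secondary carbocation.
Step 2: Carbocation rearrangement: a 1,2-hydride shift from the adjacent cyclopentyl carbon converts the initially-formed secondary cation into the more stable tertiary cation.
Step 3: Nucleophilic capture: the oxygen of CH3CH2OH bonds to the cationic carbon, producing an oxonium-ion intermediate.
After step 3 the species present is an oxonium ion.

oxonium ion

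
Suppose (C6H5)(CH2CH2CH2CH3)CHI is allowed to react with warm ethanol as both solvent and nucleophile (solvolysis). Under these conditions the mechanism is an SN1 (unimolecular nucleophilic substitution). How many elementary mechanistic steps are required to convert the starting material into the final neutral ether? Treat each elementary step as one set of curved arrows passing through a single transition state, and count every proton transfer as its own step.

3

Step 1: Unassisted departure of I⁻ (taking the C–I bonding pair) generates a secondary carbocation.
(No 1,2-shift: no single shift to an adjacent carbon would give a more stable cation.)
Step 2: Nucleophilic capture: the oxygen of CH3CH2OH bonds to the cationic carbon, producing an oxonium-ion intermediate.
Step 3: Proton transfer from the O–H of the oxonium ion to a solvent molecule delivers the neutral ether.
Total: 3 elementary steps.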